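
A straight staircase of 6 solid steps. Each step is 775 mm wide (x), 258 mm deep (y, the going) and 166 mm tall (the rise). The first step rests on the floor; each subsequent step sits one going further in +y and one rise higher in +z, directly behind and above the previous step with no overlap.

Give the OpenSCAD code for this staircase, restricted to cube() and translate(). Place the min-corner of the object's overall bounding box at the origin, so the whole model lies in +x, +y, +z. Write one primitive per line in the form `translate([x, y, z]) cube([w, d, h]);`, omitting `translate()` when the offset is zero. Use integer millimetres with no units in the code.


cube([775, 258, 166]);
translate([0, 258, 166]) cube([775, 258, 166]);
translate([0, 516, 332]) cube([775, 258, 166]);
translate([0, 774, 498]) cube([775, 258, 166]);
translate([0, 1032, 664]) cube([775, 258, 166]);
translate([0, 1290, 830]) cube([775, 258, 166]);


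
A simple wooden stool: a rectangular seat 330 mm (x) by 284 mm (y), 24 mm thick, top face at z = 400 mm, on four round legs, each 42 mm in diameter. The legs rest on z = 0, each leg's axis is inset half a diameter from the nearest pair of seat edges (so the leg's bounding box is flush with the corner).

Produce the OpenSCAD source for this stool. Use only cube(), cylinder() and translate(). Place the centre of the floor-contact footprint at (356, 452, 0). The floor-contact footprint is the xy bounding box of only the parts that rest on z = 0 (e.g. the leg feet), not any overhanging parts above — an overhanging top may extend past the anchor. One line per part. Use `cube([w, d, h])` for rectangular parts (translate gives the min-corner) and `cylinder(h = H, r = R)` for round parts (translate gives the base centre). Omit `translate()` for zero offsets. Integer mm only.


translate([191, 310, 376]) cube([330, 284, 24]);
translate([212, 331, 0]) cylinder(h = 376, r = 21);
translate([500, 331, 0]) cylinder(h = 376, r = 21);
translate([212, 573, 0]) cylinder(h = 376, r = 21);
translate([500, 573, 0]) cylinder(h = 376, r = 21);


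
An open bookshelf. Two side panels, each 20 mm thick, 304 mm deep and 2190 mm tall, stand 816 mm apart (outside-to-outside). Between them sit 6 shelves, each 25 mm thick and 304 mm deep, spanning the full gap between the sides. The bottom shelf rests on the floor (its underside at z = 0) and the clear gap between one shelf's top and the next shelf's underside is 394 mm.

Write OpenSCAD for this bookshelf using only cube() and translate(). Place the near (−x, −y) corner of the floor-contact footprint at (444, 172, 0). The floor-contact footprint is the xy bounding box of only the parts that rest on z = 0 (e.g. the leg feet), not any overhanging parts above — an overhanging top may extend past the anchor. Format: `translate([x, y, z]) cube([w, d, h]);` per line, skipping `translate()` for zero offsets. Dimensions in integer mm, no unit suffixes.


translate([444, 172, 0]) cube([20, 304, 2190]);
translate([1240, 172, 0]) cube([20, 304, 2190]);
translate([464, 172, 0]) cube([776, 304, 25]);
translate([464, 172, 419]) cube([776, 304, 25]);
translate([464, 172, 838]) cube([776, 304, 25]);
translate([464, 172, 1257]) cube([776, 304, 25]);
translate([464, 172, 1676]) cube([776, 304, 25]);
translate([464, 172, 2095]) cube([776, 304, 25]);


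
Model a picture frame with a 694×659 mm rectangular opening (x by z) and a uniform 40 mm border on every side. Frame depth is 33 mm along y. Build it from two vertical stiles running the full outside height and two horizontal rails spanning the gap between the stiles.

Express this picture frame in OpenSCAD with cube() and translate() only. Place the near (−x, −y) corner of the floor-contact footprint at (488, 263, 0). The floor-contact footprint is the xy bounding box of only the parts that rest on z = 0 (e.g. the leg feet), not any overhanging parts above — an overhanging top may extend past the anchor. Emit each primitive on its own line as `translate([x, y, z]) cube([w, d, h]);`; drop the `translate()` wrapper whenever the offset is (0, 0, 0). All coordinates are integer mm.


translate([488, 263, 0]) cube([40, 33, 739]);
translate([1222, 263, 0]) cube([40, 33, 739]);
translate([528, 263, 0]) cube([694, 33, 40]);
translate([528, 263, 699]) cube([694, 33, 40]);


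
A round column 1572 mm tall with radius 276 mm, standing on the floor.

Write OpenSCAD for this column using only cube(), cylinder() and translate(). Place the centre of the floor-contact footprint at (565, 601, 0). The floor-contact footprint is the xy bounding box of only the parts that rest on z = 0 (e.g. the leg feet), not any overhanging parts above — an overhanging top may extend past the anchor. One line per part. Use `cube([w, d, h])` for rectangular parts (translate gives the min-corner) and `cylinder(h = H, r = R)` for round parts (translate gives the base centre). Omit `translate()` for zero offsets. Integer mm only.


translate([565, 601, 0]) cylinder(h = 1572, r = 276);


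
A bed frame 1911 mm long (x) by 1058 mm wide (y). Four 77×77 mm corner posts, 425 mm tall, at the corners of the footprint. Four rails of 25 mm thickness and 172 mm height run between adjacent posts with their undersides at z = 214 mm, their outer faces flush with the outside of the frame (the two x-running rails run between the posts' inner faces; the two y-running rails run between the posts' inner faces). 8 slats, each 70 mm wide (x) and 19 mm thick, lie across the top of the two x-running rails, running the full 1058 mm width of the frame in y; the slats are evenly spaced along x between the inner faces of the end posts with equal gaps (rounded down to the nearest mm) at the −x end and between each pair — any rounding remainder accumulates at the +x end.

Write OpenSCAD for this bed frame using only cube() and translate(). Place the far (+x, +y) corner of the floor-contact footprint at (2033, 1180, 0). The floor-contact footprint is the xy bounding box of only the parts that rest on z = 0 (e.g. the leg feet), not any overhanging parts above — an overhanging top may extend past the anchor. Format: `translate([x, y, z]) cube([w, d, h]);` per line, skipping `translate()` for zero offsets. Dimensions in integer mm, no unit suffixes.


translate([122, 122, 0]) cube([77, 77, 425]);
translate([122, 1103, 0]) cube([77, 77, 425]);
translate([1956, 122, 0]) cube([77, 77, 425]);
translate([1956, 1103, 0]) cube([77, 77, 425]);
translate([199, 122, 214]) cube([1757, 25, 172]);
translate([199, 1155, 214]) cube([1757, 25, 172]);
translate([122, 199, 214]) cube([25, 904, 172]);
translate([2008, 199, 214]) cube([25, 904, 172]);
translate([332, 122, 386]) cube([70, 1058, 19]);
translate([535, 122, 386]) cube([70, 1058, 19]);
translate([738, 122, 386]) cube([70, 1058, 19]);
translate([941, 122, 386]) cube([70, 1058, 19]);
translate([1144, 122, 386]) cube([70, 1058, 19]);
translate([1347, 122, 386]) cube([70, 1058, 19]);
translate([1550, 122, 386]) cube([70, 1058, 19]);
translate([1753, 122, 386]) cube([70, 1058, 19]);


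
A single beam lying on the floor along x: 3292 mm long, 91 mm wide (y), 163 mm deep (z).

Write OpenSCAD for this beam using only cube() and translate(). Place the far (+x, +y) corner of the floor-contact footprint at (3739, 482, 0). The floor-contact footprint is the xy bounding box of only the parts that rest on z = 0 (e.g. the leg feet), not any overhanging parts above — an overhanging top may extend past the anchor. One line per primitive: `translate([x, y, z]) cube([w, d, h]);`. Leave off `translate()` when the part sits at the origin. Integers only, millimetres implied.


translate([447, 391, 0]) cube([3292, 91, 163]);


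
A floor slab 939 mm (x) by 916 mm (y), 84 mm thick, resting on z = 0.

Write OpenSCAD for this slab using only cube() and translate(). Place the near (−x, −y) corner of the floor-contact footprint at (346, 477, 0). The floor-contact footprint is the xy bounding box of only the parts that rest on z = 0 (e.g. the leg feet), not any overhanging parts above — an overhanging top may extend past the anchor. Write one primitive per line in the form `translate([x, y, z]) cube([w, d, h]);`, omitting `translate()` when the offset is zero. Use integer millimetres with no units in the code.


translate([346, 477, 0]) cube([939, 916, 84]);


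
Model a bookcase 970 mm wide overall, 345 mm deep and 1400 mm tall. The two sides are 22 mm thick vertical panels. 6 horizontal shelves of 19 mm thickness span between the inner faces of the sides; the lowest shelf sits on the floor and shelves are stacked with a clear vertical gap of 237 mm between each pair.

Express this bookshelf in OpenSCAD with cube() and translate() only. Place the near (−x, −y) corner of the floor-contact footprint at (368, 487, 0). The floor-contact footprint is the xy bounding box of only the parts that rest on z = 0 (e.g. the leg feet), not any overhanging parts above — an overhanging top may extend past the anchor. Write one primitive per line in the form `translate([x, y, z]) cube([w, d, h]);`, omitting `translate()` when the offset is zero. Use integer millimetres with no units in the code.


translate([368, 487, 0]) cube([22, 345, 1400]);
translate([1316, 487, 0]) cube([22, 345, 1400]);
translate([390, 487, 0]) cube([926, 345, 19]);
translate([390, 487, 256]) cube([926, 345, 19]);
translate([390, 487, 512]) cube([926, 345, 19]);
translate([390, 487, 768]) cube([926, 345, 19]);
translate([390, 487, 1024]) cube([926, 345, 19]);
translate([390, 487, 1280]) cube([926, 345, 19]);


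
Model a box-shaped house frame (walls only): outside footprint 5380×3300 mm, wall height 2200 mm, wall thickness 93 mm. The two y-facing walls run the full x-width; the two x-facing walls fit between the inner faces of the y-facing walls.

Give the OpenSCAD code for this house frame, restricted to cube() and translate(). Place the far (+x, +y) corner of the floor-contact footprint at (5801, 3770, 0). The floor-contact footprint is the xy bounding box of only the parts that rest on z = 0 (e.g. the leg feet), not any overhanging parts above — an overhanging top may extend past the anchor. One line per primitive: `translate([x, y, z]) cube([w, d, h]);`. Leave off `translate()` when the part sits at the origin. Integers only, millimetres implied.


translate([421, 470, 0]) cube([5380, 93, 2200]);
translate([421, 3677, 0]) cube([5380, 93, 2200]);
translate([421, 563, 0]) cube([93, 3114, 2200]);
translate([5708, 563, 0]) cube([93, 3114, 2200]);


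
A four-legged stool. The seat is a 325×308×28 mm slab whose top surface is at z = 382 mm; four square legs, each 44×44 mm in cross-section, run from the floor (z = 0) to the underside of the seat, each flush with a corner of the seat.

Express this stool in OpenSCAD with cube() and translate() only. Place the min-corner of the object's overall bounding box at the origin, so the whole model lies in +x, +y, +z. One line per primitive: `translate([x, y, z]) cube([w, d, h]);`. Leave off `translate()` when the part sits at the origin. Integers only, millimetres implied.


translate([0, 0, 354]) cube([325, 308, 28]);
cube([44, 44, 354]);
translate([281, 0, 0]) cube([44, 44, 354]);
translate([0, 264, 0]) cube([44, 44, 354]);
translate([281, 264, 0]) cube([44, 44, 354]);


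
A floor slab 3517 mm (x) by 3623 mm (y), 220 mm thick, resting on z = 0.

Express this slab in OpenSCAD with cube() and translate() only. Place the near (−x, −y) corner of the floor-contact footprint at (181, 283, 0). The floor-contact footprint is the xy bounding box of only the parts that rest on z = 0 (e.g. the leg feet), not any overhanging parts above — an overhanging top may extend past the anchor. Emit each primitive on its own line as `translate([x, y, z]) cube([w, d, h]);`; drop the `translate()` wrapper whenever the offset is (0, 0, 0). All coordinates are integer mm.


translate([181, 283, 0]) cube([3517, 3623, 220]);


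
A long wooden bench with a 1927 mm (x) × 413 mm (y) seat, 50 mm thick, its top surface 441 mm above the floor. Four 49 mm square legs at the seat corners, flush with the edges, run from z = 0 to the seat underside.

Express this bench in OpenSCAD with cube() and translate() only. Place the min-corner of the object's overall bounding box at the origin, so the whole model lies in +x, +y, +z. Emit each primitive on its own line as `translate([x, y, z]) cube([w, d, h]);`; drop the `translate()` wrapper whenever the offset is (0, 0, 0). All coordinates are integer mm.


translate([0, 0, 391]) cube([1927, 413, 50]);
cube([49, 49, 391]);
translate([0, 364, 0]) cube([49, 49, 391]);
translate([1878, 0, 0]) cube([49, 49, 391]);
translate([1878, 364, 0]) cube([49, 49, 391]);


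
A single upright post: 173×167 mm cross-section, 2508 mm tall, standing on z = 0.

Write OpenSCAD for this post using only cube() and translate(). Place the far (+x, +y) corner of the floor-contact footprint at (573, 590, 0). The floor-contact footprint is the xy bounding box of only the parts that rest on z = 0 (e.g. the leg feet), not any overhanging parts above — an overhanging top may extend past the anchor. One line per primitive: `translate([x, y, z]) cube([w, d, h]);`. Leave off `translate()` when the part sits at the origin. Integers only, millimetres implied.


translate([400, 423, 0]) cube([173, 167, 2508]);


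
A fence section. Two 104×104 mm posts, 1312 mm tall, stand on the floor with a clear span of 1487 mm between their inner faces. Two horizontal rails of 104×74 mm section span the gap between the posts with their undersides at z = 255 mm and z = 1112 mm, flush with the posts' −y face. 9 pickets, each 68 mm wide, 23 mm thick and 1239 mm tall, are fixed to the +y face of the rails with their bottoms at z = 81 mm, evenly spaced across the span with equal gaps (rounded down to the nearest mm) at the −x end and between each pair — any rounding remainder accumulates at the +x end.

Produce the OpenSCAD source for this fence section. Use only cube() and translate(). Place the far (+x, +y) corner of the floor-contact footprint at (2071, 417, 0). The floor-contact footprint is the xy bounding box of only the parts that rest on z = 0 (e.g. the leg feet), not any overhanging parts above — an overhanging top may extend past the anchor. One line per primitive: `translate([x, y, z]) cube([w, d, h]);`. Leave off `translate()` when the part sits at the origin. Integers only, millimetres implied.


translate([376, 313, 0]) cube([104, 104, 1312]);
translate([1967, 313, 0]) cube([104, 104, 1312]);
translate([480, 313, 255]) cube([1487, 104, 74]);
translate([480, 313, 1112]) cube([1487, 104, 74]);
translate([567, 417, 81]) cube([68, 23, 1239]);
translate([722, 417, 81]) cube([68, 23, 1239]);
translate([877, 417, 81]) cube([68, 23, 1239]);
translate([1032, 417, 81]) cube([68, 23, 1239]);
translate([1187, 417, 81]) cube([68, 23, 1239]);
translate([1342, 417, 81]) cube([68, 23, 1239]);
translate([1497, 417, 81]) cube([68, 23, 1239]);
translate([1652, 417, 81]) cube([68, 23, 1239]);
translate([1807, 417, 81]) cube([68, 23, 1239]);


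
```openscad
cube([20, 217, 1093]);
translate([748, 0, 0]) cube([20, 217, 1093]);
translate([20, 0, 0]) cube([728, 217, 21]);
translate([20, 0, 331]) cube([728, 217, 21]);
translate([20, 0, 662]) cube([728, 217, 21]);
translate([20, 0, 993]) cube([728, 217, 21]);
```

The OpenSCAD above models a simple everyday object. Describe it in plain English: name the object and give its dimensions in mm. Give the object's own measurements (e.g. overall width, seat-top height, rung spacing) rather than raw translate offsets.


An open bookshelf. Two side panels, each 20 mm thick, 217 mm deep and 1093 mm tall, stand 768 mm apart (outside-to-outside). Between them sit 4 shelves, each 21 mm thick and 217 mm deep, spanning the full gap between the sides. The bottom shelf rests on the floor (its underside at z = 0) and the clear gap between one shelf's top and the next shelf's underside is 310 mm.


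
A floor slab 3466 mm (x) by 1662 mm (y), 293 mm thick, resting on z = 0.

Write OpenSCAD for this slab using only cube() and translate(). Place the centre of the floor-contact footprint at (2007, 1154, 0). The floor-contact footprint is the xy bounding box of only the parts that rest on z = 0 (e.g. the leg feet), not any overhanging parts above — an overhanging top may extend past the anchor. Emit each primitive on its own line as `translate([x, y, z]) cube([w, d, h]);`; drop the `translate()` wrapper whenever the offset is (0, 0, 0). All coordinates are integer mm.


translate([274, 323, 0]) cube([3466, 1662, 293]);


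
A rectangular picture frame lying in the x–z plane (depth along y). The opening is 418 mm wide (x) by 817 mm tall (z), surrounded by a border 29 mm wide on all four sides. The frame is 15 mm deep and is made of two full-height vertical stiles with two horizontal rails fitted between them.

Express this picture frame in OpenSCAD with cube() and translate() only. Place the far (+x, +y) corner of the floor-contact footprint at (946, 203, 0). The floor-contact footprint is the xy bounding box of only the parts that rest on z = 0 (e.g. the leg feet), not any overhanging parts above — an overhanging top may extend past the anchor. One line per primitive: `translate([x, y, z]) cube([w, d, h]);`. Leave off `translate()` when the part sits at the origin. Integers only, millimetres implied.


translate([470, 188, 0]) cube([29, 15, 875]);
translate([917, 188, 0]) cube([29, 15, 875]);
translate([499, 188, 0]) cube([418, 15, 29]);
translate([499, 188, 846]) cube([418, 15, 29]);


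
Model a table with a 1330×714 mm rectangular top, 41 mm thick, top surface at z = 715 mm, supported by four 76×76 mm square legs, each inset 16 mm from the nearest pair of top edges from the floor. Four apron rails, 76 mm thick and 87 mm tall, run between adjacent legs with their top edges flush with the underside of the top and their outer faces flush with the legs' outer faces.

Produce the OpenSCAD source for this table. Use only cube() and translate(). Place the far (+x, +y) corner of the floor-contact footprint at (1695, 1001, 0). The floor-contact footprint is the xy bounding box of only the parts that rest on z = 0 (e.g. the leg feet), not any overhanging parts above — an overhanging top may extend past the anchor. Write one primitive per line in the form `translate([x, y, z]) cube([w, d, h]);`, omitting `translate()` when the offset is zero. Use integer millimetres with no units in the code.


// leg_h = 715 - 41 = 674
// apron z = 674 - 87 = 587
translate([381, 303, 674]) cube([1330, 714, 41]);
translate([397, 319, 0]) cube([76, 76, 674]);
translate([1619, 319, 0]) cube([76, 76, 674]);
translate([397, 925, 0]) cube([76, 76, 674]);
translate([1619, 925, 0]) cube([76, 76, 674]);
translate([473, 319, 587]) cube([1146, 76, 87]);
translate([473, 925, 587]) cube([1146, 76, 87]);
translate([397, 395, 587]) cube([76, 530, 87]);
translate([1619, 395, 587]) cube([76, 530, 87]);


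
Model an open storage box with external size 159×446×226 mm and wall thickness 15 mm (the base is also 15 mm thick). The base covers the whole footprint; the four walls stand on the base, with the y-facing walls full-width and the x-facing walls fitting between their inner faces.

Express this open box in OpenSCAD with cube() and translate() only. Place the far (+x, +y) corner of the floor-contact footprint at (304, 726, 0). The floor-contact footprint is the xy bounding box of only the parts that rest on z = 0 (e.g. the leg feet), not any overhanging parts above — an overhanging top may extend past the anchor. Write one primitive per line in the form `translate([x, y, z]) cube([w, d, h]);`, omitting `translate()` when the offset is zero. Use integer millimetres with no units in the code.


translate([145, 280, 0]) cube([159, 446, 15]);
translate([145, 280, 15]) cube([159, 15, 211]);
translate([145, 711, 15]) cube([159, 15, 211]);
translate([145, 295, 15]) cube([15, 416, 211]);
translate([289, 295, 15]) cube([15, 416, 211]);


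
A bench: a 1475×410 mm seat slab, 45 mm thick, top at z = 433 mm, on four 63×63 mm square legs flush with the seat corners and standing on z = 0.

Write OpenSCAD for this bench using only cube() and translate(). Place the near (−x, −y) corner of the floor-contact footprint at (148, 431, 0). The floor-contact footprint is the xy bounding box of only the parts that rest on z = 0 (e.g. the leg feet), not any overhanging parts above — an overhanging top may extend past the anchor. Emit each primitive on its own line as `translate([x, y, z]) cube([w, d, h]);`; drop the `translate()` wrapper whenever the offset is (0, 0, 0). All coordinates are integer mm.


translate([148, 431, 388]) cube([1475, 410, 45]);
translate([148, 431, 0]) cube([63, 63, 388]);
translate([148, 778, 0]) cube([63, 63, 388]);
translate([1560, 431, 0]) cube([63, 63, 388]);
translate([1560, 778, 0]) cube([63, 63, 388]);


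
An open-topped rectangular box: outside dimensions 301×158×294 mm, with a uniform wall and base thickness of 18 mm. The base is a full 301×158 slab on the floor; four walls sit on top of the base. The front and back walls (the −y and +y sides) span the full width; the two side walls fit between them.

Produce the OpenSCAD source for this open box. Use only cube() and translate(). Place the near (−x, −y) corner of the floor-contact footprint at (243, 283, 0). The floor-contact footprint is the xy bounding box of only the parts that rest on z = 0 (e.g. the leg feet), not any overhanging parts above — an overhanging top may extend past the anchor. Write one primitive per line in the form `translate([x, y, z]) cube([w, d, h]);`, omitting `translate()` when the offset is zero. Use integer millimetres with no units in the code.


translate([243, 283, 0]) cube([301, 158, 18]);
translate([243, 283, 18]) cube([301, 18, 276]);
translate([243, 423, 18]) cube([301, 18, 276]);
translate([243, 301, 18]) cube([18, 122, 276]);
translate([526, 301, 18]) cube([18, 122, 276]);


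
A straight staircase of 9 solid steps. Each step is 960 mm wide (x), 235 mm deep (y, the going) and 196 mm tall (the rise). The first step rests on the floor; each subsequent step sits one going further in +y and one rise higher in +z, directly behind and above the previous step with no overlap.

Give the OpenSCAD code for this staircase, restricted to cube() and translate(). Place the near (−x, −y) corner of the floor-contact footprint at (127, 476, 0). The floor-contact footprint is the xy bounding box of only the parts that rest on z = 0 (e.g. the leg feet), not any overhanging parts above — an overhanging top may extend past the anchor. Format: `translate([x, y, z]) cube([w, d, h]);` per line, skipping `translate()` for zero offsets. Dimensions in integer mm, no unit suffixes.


translate([127, 476, 0]) cube([960, 235, 196]);
translate([127, 711, 196]) cube([960, 235, 196]);
translate([127, 946, 392]) cube([960, 235, 196]);
translate([127, 1181, 588]) cube([960, 235, 196]);
translate([127, 1416, 784]) cube([960, 235, 196]);
translate([127, 1651, 980]) cube([960, 235, 196]);
translate([127, 1886, 1176]) cube([960, 235, 196]);
translate([127, 2121, 1372]) cube([960, 235, 196]);
translate([127, 2356, 1568]) cube([960, 235, 196]);


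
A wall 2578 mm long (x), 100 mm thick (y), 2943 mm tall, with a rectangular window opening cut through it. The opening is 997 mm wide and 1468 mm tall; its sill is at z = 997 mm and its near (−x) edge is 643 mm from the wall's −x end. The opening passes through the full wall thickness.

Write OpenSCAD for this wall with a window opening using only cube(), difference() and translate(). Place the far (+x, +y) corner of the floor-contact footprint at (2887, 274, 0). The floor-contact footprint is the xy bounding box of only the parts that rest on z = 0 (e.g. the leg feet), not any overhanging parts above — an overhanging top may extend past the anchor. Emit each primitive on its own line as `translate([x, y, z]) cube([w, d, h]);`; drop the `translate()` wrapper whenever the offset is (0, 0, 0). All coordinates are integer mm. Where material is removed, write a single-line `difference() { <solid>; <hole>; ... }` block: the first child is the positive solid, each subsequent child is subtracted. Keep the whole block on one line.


difference() { translate([309, 174, 0]) cube([2578, 100, 2943]); translate([952, 174, 997]) cube([997, 100, 1468]); }


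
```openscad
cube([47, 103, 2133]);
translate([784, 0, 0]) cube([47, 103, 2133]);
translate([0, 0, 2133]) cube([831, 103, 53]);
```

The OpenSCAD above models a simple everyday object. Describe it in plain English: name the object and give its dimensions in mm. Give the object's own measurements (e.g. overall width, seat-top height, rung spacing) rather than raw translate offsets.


A door frame. The clear opening is 737 mm wide and 2133 mm high. Two 47 mm wide jambs, 103 mm deep, stand either side of the opening from the floor to the top of the opening. A 53 mm thick head sits across the top of both jambs, spanning the full outside width of the frame.


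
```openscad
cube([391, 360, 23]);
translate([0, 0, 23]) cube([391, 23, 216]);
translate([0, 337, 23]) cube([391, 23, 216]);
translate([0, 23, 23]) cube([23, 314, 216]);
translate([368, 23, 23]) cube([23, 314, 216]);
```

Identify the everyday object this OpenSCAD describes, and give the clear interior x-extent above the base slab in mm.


An open box. The internal width is 345 mm.

A 391×360 base slab with four walls standing on it — an open box. The base is 391 mm wide and the walls are 23 mm thick, so the internal width is 391 − 2 × 23 = 345 mm.


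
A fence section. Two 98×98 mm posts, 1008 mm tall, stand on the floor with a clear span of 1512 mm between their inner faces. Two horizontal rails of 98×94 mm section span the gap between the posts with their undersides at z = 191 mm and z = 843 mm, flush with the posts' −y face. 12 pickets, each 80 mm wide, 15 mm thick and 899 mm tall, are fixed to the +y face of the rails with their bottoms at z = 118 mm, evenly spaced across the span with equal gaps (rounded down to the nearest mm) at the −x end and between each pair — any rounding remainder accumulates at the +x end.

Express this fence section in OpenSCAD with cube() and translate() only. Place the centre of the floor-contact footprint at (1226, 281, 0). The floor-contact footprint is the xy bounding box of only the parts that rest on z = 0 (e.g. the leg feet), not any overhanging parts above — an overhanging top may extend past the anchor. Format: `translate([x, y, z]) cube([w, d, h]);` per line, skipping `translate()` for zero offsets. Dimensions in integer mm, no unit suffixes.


translate([372, 232, 0]) cube([98, 98, 1008]);
translate([1982, 232, 0]) cube([98, 98, 1008]);
translate([470, 232, 191]) cube([1512, 98, 94]);
translate([470, 232, 843]) cube([1512, 98, 94]);
translate([512, 330, 118]) cube([80, 15, 899]);
translate([634, 330, 118]) cube([80, 15, 899]);
translate([756, 330, 118]) cube([80, 15, 899]);
translate([878, 330, 118]) cube([80, 15, 899]);
translate([1000, 330, 118]) cube([80, 15, 899]);
translate([1122, 330, 118]) cube([80, 15, 899]);
translate([1244, 330, 118]) cube([80, 15, 899]);
translate([1366, 330, 118]) cube([80, 15, 899]);
translate([1488, 330, 118]) cube([80, 15, 899]);
translate([1610, 330, 118]) cube([80, 15, 899]);
translate([1732, 330, 118]) cube([80, 15, 899]);
translate([1854, 330, 118]) cube([80, 15, 899]);


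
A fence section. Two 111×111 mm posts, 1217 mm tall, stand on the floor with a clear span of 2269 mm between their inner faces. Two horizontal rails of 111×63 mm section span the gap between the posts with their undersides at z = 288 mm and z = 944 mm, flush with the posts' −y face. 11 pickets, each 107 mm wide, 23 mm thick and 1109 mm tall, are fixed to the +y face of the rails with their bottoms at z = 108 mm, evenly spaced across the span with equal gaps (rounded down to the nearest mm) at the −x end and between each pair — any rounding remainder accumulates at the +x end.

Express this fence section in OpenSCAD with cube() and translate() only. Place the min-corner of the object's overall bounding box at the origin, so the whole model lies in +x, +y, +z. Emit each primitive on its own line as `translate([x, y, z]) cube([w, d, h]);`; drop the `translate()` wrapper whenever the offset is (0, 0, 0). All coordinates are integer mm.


cube([111, 111, 1217]);
translate([2380, 0, 0]) cube([111, 111, 1217]);
translate([111, 0, 288]) cube([2269, 111, 63]);
translate([111, 0, 944]) cube([2269, 111, 63]);
translate([202, 111, 108]) cube([107, 23, 1109]);
translate([400, 111, 108]) cube([107, 23, 1109]);
translate([598, 111, 108]) cube([107, 23, 1109]);
translate([796, 111, 108]) cube([107, 23, 1109]);
translate([994, 111, 108]) cube([107, 23, 1109]);
translate([1192, 111, 108]) cube([107, 23, 1109]);
translate([1390, 111, 108]) cube([107, 23, 1109]);
translate([1588, 111, 108]) cube([107, 23, 1109]);
translate([1786, 111, 108]) cube([107, 23, 1109]);
translate([1984, 111, 108]) cube([107, 23, 1109]);
translate([2182, 111, 108]) cube([107, 23, 1109]);


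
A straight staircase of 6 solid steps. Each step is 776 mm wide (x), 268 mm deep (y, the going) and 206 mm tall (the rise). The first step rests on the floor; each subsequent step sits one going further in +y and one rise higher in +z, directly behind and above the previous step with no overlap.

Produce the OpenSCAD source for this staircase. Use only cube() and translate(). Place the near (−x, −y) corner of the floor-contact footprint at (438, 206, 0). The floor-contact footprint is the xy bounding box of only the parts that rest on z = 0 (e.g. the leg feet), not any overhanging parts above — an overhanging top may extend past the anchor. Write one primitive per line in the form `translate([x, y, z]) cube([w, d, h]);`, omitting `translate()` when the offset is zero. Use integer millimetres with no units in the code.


translate([438, 206, 0]) cube([776, 268, 206]);
translate([438, 474, 206]) cube([776, 268, 206]);
translate([438, 742, 412]) cube([776, 268, 206]);
translate([438, 1010, 618]) cube([776, 268, 206]);
translate([438, 1278, 824]) cube([776, 268, 206]);
translate([438, 1546, 1030]) cube([776, 268, 206]);


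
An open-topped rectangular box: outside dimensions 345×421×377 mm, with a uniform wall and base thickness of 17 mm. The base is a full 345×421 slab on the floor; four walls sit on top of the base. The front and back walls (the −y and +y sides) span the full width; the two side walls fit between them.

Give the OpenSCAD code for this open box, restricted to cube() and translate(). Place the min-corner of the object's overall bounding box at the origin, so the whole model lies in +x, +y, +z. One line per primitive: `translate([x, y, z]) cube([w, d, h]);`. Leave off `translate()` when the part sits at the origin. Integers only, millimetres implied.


cube([345, 421, 17]);
translate([0, 0, 17]) cube([345, 17, 360]);
translate([0, 404, 17]) cube([345, 17, 360]);
translate([0, 17, 17]) cube([17, 387, 360]);
translate([328, 17, 17]) cube([17, 387, 360]);


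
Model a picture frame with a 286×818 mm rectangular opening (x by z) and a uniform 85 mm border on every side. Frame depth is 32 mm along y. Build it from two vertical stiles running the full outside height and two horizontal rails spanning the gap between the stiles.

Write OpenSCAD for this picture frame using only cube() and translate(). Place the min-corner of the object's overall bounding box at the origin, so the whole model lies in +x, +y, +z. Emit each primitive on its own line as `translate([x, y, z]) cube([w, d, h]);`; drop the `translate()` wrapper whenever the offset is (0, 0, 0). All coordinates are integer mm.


cube([85, 32, 988]);
translate([371, 0, 0]) cube([85, 32, 988]);
translate([85, 0, 0]) cube([286, 32, 85]);
translate([85, 0, 903]) cube([286, 32, 85]);


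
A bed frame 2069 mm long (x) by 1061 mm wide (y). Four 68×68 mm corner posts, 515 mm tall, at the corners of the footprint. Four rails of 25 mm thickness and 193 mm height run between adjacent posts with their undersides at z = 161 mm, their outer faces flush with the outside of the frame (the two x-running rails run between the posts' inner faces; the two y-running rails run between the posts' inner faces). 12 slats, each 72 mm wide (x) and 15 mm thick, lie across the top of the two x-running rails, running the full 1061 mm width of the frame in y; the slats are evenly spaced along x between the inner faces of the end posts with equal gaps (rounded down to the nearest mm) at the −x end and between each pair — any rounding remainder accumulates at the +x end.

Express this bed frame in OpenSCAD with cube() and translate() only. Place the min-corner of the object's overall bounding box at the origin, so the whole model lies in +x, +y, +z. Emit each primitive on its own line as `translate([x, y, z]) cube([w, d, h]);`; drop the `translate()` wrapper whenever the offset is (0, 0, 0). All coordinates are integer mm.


cube([68, 68, 515]);
translate([0, 993, 0]) cube([68, 68, 515]);
translate([2001, 0, 0]) cube([68, 68, 515]);
translate([2001, 993, 0]) cube([68, 68, 515]);
translate([68, 0, 161]) cube([1933, 25, 193]);
translate([68, 1036, 161]) cube([1933, 25, 193]);
translate([0, 68, 161]) cube([25, 925, 193]);
translate([2044, 68, 161]) cube([25, 925, 193]);
translate([150, 0, 354]) cube([72, 1061, 15]);
translate([304, 0, 354]) cube([72, 1061, 15]);
translate([458, 0, 354]) cube([72, 1061, 15]);
translate([612, 0, 354]) cube([72, 1061, 15]);
translate([766, 0, 354]) cube([72, 1061, 15]);
translate([920, 0, 354]) cube([72, 1061, 15]);
translate([1074, 0, 354]) cube([72, 1061, 15]);
translate([1228, 0, 354]) cube([72, 1061, 15]);
translate([1382, 0, 354]) cube([72, 1061, 15]);
translate([1536, 0, 354]) cube([72, 1061, 15]);
translate([1690, 0, 354]) cube([72, 1061, 15]);
translate([1844, 0, 354]) cube([72, 1061, 15]);


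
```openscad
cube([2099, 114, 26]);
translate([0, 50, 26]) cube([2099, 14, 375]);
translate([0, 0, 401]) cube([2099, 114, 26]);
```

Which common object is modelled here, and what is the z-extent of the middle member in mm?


An I-beam. The web height is 375 mm.

Two wide flanges with a thin centred web — an I-beam. Overall 427 mm minus two 26 mm flanges gives a web of 427 − 2·26 = 375 mm.


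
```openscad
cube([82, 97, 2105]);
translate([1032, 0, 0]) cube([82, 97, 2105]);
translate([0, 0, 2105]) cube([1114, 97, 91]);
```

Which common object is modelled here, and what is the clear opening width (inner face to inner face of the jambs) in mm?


A door frame. The clear opening width is 950 mm.

Two 2105 mm tall posts with a header on top — a door frame. The left jamb is 82 mm wide at x = 0; the right jamb starts at x = 1032. The clear opening is 1032 − 82 = 950 mm.


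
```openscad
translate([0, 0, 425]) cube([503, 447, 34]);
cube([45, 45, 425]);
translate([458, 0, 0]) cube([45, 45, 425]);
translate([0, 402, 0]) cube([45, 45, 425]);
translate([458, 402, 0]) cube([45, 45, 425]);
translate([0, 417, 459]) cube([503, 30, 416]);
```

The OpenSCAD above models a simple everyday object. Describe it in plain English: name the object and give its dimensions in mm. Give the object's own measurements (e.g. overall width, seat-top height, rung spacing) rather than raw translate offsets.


A chair. The seat is a 503×447×34 mm slab with its top at z = 459 mm, on four 45×45 mm corner legs (flush with the seat edges, standing on z = 0). A flat backrest 30 mm thick, 416 mm tall, spans the full seat width and rises from the seat top along its +y edge, rear face flush with the rear of the seat.


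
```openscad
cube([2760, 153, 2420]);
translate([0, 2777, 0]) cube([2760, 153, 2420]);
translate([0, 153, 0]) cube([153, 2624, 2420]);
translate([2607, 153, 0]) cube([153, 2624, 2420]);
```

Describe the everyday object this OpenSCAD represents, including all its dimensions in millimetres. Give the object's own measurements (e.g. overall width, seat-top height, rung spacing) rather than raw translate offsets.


The wall frame of a small rectangular building: four walls, each 2420 mm tall and 153 mm thick, enclosing a footprint 2760 mm (x) by 2930 mm (y) outside-to-outside, with no floor or roof. The front and back walls (the −y and +y sides) span the full width; the two side walls fit between them.


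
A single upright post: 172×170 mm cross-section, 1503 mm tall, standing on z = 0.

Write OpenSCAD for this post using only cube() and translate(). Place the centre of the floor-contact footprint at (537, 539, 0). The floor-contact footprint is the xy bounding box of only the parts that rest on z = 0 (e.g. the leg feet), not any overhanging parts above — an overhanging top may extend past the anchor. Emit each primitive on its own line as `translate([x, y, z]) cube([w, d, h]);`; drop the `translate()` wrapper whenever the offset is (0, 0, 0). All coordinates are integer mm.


translate([451, 454, 0]) cube([172, 170, 1503]);


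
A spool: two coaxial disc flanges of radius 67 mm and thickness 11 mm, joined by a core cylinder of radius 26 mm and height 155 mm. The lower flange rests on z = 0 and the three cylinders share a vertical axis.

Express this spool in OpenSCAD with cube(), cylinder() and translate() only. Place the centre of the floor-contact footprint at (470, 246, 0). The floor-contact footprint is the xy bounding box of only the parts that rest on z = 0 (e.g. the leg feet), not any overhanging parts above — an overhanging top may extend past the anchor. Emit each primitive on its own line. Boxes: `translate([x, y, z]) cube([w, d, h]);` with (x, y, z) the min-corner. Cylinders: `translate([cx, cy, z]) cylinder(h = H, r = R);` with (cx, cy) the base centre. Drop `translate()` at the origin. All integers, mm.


translate([470, 246, 0]) cylinder(h = 11, r = 67);
translate([470, 246, 11]) cylinder(h = 155, r = 26);
translate([470, 246, 166]) cylinder(h = 11, r = 67);


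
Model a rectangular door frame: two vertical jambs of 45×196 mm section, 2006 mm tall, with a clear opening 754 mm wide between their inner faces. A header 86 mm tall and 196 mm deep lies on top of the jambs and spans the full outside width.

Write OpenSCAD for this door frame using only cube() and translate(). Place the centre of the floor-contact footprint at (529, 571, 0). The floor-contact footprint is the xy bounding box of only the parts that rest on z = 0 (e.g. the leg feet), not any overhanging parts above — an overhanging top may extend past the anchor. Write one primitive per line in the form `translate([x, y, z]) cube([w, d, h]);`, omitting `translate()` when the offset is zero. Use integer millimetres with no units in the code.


translate([107, 473, 0]) cube([45, 196, 2006]);
translate([906, 473, 0]) cube([45, 196, 2006]);
translate([107, 473, 2006]) cube([844, 196, 86]);


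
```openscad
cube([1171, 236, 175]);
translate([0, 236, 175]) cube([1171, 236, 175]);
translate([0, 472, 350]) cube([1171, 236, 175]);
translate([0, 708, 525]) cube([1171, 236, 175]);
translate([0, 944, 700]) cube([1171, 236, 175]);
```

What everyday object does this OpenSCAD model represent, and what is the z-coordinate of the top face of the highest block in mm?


A staircase. The total rise is 875 mm.

5 identical blocks, each offset up and back from the previous — a staircase. Each step is 175 mm tall and there are 5 of them, so the total rise is 5 × 175 = 875 mm.


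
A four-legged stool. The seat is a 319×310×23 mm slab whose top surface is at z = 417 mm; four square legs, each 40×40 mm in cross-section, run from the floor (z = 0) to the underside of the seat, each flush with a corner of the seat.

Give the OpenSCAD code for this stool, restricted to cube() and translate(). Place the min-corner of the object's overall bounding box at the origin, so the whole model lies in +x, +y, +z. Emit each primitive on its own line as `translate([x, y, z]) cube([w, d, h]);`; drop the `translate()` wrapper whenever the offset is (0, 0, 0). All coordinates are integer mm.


translate([0, 0, 394]) cube([319, 310, 23]);
cube([40, 40, 394]);
translate([279, 0, 0]) cube([40, 40, 394]);
translate([0, 270, 0]) cube([40, 40, 394]);
translate([279, 270, 0]) cube([40, 40, 394]);
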